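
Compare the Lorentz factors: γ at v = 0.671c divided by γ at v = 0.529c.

γ₁ = 1/√(1 - 0.671²) = 1.349
γ₂ = 1/√(1 - 0.529²) = 1.178
γ₁/γ₂ = 1.349/1.178 = 1.145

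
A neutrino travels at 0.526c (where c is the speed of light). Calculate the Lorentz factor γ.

v/c = 0.526, so (v/c)² = 0.276676
1 - (v/c)² = 0.723324
γ = 1/√(0.723324) = 1.176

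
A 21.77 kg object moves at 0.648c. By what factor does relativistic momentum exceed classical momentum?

p_rel = γmv, p_class = mv
Ratio = γ = 1/√(1 - 0.648²) = 1.313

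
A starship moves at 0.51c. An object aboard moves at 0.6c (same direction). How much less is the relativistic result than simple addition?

Classical: u' + v = 0.6 + 0.51 = 1.11c
Relativistic: u = (0.6 + 0.51)/(1 + 0.306) = 1.11/1.306 = 0.8499c
Difference: 1.11 - 0.8499 = 0.2601c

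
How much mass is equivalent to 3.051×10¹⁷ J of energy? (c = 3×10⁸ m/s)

From E = mc², we get m = E/c²
c² = (3×10⁸)² = 9×10¹⁶ m²/s²
m = 3.051×10¹⁷ / 9×10¹⁶ = 3.390 kg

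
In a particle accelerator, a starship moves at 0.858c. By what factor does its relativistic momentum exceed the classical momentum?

p_rel = γmv, p_class = mv
Ratio = γ = 1/√(1 - 0.858²)
= 1/√(0.263836) = 1.947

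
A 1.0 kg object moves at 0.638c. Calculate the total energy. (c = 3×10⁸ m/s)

γ = 1/√(1 - 0.638²) = 1.299
mc² = 1.0 × (3×10⁸)² = 9.000×10¹⁶ J
E = γmc² = 1.299 × 9.000×10¹⁶ = 1.169×10¹⁷ J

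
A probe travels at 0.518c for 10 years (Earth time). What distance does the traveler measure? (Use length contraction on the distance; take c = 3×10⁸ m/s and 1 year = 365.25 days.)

Earth distance: d = v × t = 0.518c × 10 yr = 4.904×10¹⁶ m
γ = 1.169
d' = d/γ = 4.904×10¹⁶/1.169 = 4.195×10¹⁶ m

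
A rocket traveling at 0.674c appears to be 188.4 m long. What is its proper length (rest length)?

Contracted length L = 188.4 m
γ = 1/√(1 - 0.674²) = 1.3537
L₀ = γL = 1.3537 × 188.4 = 255.0 m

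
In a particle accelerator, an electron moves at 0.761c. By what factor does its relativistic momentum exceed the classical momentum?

p_rel = γmv, p_class = mv
Ratio = γ = 1/√(1 - 0.761²)
= 1/√(0.420879) = 1.541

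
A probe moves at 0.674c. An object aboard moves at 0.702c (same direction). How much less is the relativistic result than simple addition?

Classical: u' + v = 0.702 + 0.674 = 1.376c
Relativistic: u = (0.702 + 0.674)/(1 + 0.473148) = 1.376/1.473148 = 0.9341c
Difference: 1.376 - 0.9341 = 0.4419c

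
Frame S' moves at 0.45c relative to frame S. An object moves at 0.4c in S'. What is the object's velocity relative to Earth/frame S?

u = (u' + v)/(1 + u'v/c²)
Numerator: 0.4 + 0.45 = 0.85
Denominator: 1 + 0.18 = 1.18
u = 0.85/1.18 = 0.7203c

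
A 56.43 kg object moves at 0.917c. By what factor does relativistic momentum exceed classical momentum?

p_rel = γmv, p_class = mv
Ratio = γ = 1/√(1 - 0.917²) = 2.507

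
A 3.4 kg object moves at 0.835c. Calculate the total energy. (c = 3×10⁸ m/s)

γ = 1/√(1 - 0.835²) = 1.8174
mc² = 3.4 × (3×10⁸)² = 3.060×10¹⁷ J
E = γmc² = 1.8174 × 3.060×10¹⁷ = 5.561×10¹⁷ J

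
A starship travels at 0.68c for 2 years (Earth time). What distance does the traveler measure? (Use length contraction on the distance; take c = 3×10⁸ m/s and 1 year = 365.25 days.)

Earth distance: d = v × t = 0.68c × 2 yr = 1.28755×10¹⁶ m
γ = 1.36386
d' = d/γ = 1.28755×10¹⁶/1.36386 = 9.440×10¹⁵ m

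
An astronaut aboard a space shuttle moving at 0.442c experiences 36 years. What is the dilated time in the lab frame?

Proper time Δt₀ = 36 years
γ = 1/√(1 - 0.442²) = 1.1148
Δt = γΔt₀ = 1.1148 × 36 = 40.13 years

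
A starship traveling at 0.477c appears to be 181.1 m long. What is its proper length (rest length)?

Contracted length L = 181.1 m
γ = 1/√(1 - 0.477²) = 1.138
L₀ = γL = 1.138 × 181.1 = 206.1 m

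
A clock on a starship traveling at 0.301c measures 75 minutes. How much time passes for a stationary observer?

Proper time Δt₀ = 75 minutes
γ = 1/√(1 - 0.301²) = 1.0486
Δt = γΔt₀ = 1.0486 × 75 = 78.65 minutes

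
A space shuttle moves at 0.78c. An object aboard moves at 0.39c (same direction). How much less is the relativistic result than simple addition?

Classical: u' + v = 0.39 + 0.78 = 1.17c
Relativistic: u = (0.39 + 0.78)/(1 + 0.3042) = 1.17/1.3042 = 0.8971c
Difference: 1.17 - 0.8971 = 0.2729c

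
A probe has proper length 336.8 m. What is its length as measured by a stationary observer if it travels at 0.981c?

Proper length L₀ = 336.8 m
γ = 1/√(1 - 0.981²) = 5.1544
L = L₀/γ = 336.8/5.1544 = 65.34 m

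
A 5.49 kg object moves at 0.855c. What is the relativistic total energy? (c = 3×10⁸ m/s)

γ = 1/√(1 - 0.855²) = 1.9282
mc² = 5.49 × (3×10⁸)² = 4.941×10¹⁷ J
E = γmc² = 1.9282 × 4.941×10¹⁷ = 9.527×10¹⁷ J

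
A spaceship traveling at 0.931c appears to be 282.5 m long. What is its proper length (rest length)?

Contracted length L = 282.5 m
γ = 1/√(1 - 0.931²) = 2.7396
L₀ = γL = 2.7396 × 282.5 = 773.9 m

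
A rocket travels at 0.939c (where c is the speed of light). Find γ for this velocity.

v/c = 0.939, so (v/c)² = 0.881721
1 - (v/c)² = 0.118279
γ = 1/√(0.118279) = 2.908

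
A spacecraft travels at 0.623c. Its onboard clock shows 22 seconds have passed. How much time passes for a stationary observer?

Proper time Δt₀ = 22 seconds
γ = 1/√(1 - 0.623²) = 1.27841
Δt = γΔt₀ = 1.27841 × 22 = 28.13 seconds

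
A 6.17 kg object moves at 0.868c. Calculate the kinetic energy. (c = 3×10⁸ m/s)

γ = 1/√(1 - 0.868²) = 2.0138
γ - 1 = 1.0138
KE = (γ-1)mc² = 1.0138 × 6.17 × (3×10⁸)² = 5.630×10¹⁷ J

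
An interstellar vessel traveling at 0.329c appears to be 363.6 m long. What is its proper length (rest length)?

Contracted length L = 363.6 m
γ = 1/√(1 - 0.329²) = 1.05895
L₀ = γL = 1.05895 × 363.6 = 385.0 m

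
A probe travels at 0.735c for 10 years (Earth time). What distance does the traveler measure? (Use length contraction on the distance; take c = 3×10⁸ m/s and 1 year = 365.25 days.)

Earth distance: d = v × t = 0.735c × 10 yr = 6.9585×10¹⁶ m
γ = 1.4748
d' = d/γ = 6.9585×10¹⁶/1.4748 = 4.718×10¹⁶ m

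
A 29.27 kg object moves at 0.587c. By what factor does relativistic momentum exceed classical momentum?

p_rel = γmv, p_class = mv
Ratio = γ = 1/√(1 - 0.587²) = 1.235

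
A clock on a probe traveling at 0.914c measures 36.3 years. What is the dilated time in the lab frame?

Proper time Δt₀ = 36.3 years
γ = 1/√(1 - 0.914²) = 2.4648
Δt = γΔt₀ = 2.4648 × 36.3 = 89.47 years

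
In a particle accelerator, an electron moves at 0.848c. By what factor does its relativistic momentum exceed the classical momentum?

p_rel = γmv, p_class = mv
Ratio = γ = 1/√(1 - 0.848²)
= 1/√(0.280896) = 1.887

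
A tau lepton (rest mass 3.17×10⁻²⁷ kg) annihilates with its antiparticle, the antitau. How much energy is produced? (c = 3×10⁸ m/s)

Both particles have the same rest mass, so total mass = 2m
E = 2m·c² = 2 × 3.17×10⁻²⁷ × (3×10⁸)²
= 2 × 3.17×10⁻²⁷ × 9×10¹⁶
= 5.706×10⁻¹⁰ J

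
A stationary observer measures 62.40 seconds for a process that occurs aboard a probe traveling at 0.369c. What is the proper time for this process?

Dilated time Δt = 62.40 seconds
γ = 1/√(1 - 0.369²) = 1.0759
Δt₀ = Δt/γ = 62.40/1.0759 = 58.00 seconds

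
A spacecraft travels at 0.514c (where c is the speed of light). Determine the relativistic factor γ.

v/c = 0.514, so (v/c)² = 0.264196
1 - (v/c)² = 0.735804
γ = 1/√(0.735804) = 1.166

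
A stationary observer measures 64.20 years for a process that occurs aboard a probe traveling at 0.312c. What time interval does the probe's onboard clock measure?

Dilated time Δt = 64.20 years
γ = 1/√(1 - 0.312²) = 1.0525
Δt₀ = Δt/γ = 64.20/1.0525 = 61.00 years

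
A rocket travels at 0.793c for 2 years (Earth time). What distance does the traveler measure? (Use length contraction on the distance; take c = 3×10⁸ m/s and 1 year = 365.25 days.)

Earth distance: d = v × t = 0.793c × 2 yr = 1.5015×10¹⁶ m
γ = 1.6414
d' = d/γ = 1.5015×10¹⁶/1.6414 = 9.148×10¹⁵ m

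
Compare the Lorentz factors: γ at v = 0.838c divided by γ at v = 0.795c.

γ₁ = 1/√(1 - 0.838²) = 1.833
γ₂ = 1/√(1 - 0.795²) = 1.649
γ₁/γ₂ = 1.833/1.649 = 1.112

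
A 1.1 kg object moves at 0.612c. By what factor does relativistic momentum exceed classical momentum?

p_rel = γmv, p_class = mv
Ratio = γ = 1/√(1 - 0.612²) = 1.264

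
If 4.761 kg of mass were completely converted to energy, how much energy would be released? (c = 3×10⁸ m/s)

Using E = mc²:
c² = (3×10⁸)² = 9×10¹⁶ m²/s²
E = 4.761 × 9×10¹⁶ = 4.285×10¹⁷ J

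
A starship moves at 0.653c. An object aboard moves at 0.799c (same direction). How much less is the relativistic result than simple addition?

Classical: u' + v = 0.799 + 0.653 = 1.452c
Relativistic: u = (0.799 + 0.653)/(1 + 0.521747) = 1.452/1.521747 = 0.9542c
Difference: 1.452 - 0.9542 = 0.4978c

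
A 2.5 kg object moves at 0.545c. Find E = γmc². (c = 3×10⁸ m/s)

γ = 1/√(1 - 0.545²) = 1.193
mc² = 2.5 × (3×10⁸)² = 2.250×10¹⁷ J
E = γmc² = 1.193 × 2.250×10¹⁷ = 2.684×10¹⁷ J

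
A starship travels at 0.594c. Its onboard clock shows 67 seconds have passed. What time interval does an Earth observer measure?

Proper time Δt₀ = 67 seconds
γ = 1/√(1 - 0.594²) = 1.2431
Δt = γΔt₀ = 1.2431 × 67 = 83.29 seconds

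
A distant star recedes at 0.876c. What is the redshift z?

β = 0.876
(1+β)/(1-β) = 1.876/0.124 = 15.13
√(15.13) = 3.890
z = 3.890 - 1 = 2.890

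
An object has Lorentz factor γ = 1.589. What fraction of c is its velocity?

From γ = 1/√(1 - v²/c²):
1/γ² = 1/1.589² = 0.3961
v²/c² = 1 - 0.3961 = 0.6039
v/c = √(0.6039) = 0.7771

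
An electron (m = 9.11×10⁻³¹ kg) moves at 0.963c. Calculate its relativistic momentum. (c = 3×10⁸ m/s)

γ = 1/√(1 - 0.963²) = 3.7106
v = 0.963 × 3×10⁸ = 2.889×10⁸ m/s
p = γmv = 3.7106 × 9.11×10⁻³¹ × 2.889×10⁸ = 9.766×10⁻²² kg·m/s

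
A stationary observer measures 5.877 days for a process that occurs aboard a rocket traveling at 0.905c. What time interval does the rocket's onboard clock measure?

Dilated time Δt = 5.877 days
γ = 1/√(1 - 0.905²) = 2.351
Δt₀ = Δt/γ = 5.877/2.351 = 2.500 days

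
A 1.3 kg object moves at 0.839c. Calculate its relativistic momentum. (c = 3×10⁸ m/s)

γ = 1/√(1 - 0.839²) = 1.8378
v = 0.839 × 3×10⁸ = 2.517×10⁸ m/s
p = γmv = 1.8378 × 1.3 × 2.517×10⁸ = 6.013×10⁸ kg·m/s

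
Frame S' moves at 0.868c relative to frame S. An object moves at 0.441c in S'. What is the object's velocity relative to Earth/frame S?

u = (u' + v)/(1 + u'v/c²)
Numerator: 0.441 + 0.868 = 1.309
Denominator: 1 + 0.382788 = 1.382788
u = 1.309/1.382788 = 0.9466c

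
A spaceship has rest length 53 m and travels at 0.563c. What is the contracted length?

Proper length L₀ = 53 m
γ = 1/√(1 - 0.563²) = 1.210
L = L₀/γ = 53/1.210 = 43.80 m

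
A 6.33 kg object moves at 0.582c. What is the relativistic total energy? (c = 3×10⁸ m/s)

γ = 1/√(1 - 0.582²) = 1.2297
mc² = 6.33 × (3×10⁸)² = 5.697×10¹⁷ J
E = γmc² = 1.2297 × 5.697×10¹⁷ = 7.006×10¹⁷ J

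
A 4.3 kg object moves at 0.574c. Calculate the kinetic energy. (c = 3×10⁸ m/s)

γ = 1/√(1 - 0.574²) = 1.22122
γ - 1 = 0.22122
KE = (γ-1)mc² = 0.22122 × 4.3 × (3×10⁸)² = 8.561×10¹⁶ J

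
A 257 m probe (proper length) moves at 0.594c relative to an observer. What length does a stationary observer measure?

Proper length L₀ = 257 m
γ = 1/√(1 - 0.594²) = 1.2431
L = L₀/γ = 257/1.2431 = 206.7 m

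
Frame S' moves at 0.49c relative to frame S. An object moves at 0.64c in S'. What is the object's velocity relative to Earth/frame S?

u = (u' + v)/(1 + u'v/c²)
Numerator: 0.64 + 0.49 = 1.13
Denominator: 1 + 0.3136 = 1.3136
u = 1.13/1.3136 = 0.8602c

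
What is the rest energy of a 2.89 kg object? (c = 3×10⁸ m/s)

c² = (3×10⁸)² = 9.000×10¹⁶ m²/s²
E₀ = mc² = 2.89 × 9.000×10¹⁶ = 2.601×10¹⁷ J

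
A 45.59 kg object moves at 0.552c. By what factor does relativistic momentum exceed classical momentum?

p_rel = γmv, p_class = mv
Ratio = γ = 1/√(1 - 0.552²) = 1.199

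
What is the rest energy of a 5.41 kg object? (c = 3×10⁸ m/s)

c² = (3×10⁸)² = 9.000×10¹⁶ m²/s²
E₀ = mc² = 5.41 × 9.000×10¹⁶ = 4.869×10¹⁷ J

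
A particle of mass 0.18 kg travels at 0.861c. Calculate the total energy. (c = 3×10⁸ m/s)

γ = 1/√(1 - 0.861²) = 1.966
mc² = 0.18 × (3×10⁸)² = 1.620×10¹⁶ J
E = γmc² = 1.966 × 1.620×10¹⁶ = 3.185×10¹⁶ J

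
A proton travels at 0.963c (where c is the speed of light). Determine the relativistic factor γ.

v/c = 0.963, so (v/c)² = 0.927369
1 - (v/c)² = 0.072631
γ = 1/√(0.072631) = 3.711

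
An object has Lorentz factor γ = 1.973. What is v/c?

From γ = 1/√(1 - v²/c²):
1/γ² = 1/1.973² = 0.2569
v²/c² = 1 - 0.2569 = 0.7431
v/c = √(0.7431) = 0.8620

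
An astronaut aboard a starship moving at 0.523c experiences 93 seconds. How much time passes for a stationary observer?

Proper time Δt₀ = 93 seconds
γ = 1/√(1 - 0.523²) = 1.173
Δt = γΔt₀ = 1.173 × 93 = 109.1 seconds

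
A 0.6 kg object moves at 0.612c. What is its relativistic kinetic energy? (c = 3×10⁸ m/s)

γ = 1/√(1 - 0.612²) = 1.2644
γ - 1 = 0.2644
KE = (γ-1)mc² = 0.2644 × 0.6 × (3×10⁸)² = 1.428×10¹⁶ J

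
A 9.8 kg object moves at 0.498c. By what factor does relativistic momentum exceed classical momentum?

p_rel = γmv, p_class = mv
Ratio = γ = 1/√(1 - 0.498²) = 1.153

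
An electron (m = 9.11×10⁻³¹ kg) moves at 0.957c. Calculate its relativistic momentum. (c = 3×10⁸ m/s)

γ = 1/√(1 - 0.957²) = 3.447
v = 0.957 × 3×10⁸ = 2.871×10⁸ m/s
p = γmv = 3.447 × 9.11×10⁻³¹ × 2.871×10⁸ = 9.016×10⁻²² kg·m/s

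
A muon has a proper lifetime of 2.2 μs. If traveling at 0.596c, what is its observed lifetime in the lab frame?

Proper lifetime τ₀ = 2.2 μs
γ = 1/√(1 - 0.596²) = 1.2454
τ = γτ₀ = 1.2454 × 2.2 μs = 2.740 μs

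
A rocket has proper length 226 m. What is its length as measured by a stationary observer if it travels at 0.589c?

Proper length L₀ = 226 m
γ = 1/√(1 - 0.589²) = 1.2374
L = L₀/γ = 226/1.2374 = 182.6 m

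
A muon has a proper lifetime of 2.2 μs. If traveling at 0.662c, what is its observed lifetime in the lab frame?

Proper lifetime τ₀ = 2.2 μs
γ = 1/√(1 - 0.662²) = 1.334
τ = γτ₀ = 1.334 × 2.2 μs = 2.935 μs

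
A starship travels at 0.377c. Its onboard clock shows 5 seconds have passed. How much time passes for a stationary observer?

Proper time Δt₀ = 5 seconds
γ = 1/√(1 - 0.377²) = 1.07966
Δt = γΔt₀ = 1.07966 × 5 = 5.398 seconds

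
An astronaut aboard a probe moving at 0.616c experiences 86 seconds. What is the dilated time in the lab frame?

Proper time Δt₀ = 86 seconds
γ = 1/√(1 - 0.616²) = 1.2694
Δt = γΔt₀ = 1.2694 × 86 = 109.2 seconds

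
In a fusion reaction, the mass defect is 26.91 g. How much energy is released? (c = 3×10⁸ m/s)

Convert mass defect: Δm = 26.91 g = 0.02691 kg
E = Δm·c² = 0.02691 × (3×10⁸)²
= 0.02691 × 9×10¹⁶ = 2.422×10¹⁵ J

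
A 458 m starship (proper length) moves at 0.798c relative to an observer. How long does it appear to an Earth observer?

Proper length L₀ = 458 m
γ = 1/√(1 - 0.798²) = 1.6593
L = L₀/γ = 458/1.6593 = 276.0 m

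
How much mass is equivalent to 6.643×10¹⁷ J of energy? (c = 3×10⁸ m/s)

From E = mc², we get m = E/c²
c² = (3×10⁸)² = 9×10¹⁶ m²/s²
m = 6.643×10¹⁷ / 9×10¹⁶ = 7.381 kg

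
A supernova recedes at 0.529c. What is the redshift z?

β = 0.529
(1+β)/(1-β) = 1.529/0.471 = 3.246
√(3.246) = 1.8017
z = 1.8017 - 1 = 0.8017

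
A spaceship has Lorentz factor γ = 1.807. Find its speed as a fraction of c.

From γ = 1/√(1 - v²/c²):
1/γ² = 1/1.807² = 0.3063
v²/c² = 1 - 0.3063 = 0.6937
v/c = √(0.6937) = 0.8329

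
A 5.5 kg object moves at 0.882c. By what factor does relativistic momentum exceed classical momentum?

p_rel = γmv, p_class = mv
Ratio = γ = 1/√(1 - 0.882²) = 2.122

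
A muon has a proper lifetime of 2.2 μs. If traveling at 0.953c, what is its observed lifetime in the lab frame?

Proper lifetime τ₀ = 2.2 μs
γ = 1/√(1 - 0.953²) = 3.30065
τ = γτ₀ = 3.30065 × 2.2 μs = 7.261 μs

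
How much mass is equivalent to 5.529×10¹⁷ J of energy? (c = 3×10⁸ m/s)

From E = mc², we get m = E/c²
c² = (3×10⁸)² = 9×10¹⁶ m²/s²
m = 5.529×10¹⁷ / 9×10¹⁶ = 6.143 kg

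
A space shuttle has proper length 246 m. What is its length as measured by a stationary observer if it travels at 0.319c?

Proper length L₀ = 246 m
γ = 1/√(1 - 0.319²) = 1.05513
L = L₀/γ = 246/1.05513 = 233.1 m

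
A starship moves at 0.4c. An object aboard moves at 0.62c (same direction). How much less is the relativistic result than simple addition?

Classical: u' + v = 0.62 + 0.4 = 1.02c
Relativistic: u = (0.62 + 0.4)/(1 + 0.248) = 1.02/1.248 = 0.8173c
Difference: 1.02 - 0.8173 = 0.2027c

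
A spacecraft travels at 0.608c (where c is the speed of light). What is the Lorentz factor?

v/c = 0.608, so (v/c)² = 0.369664
1 - (v/c)² = 0.630336
γ = 1/√(0.630336) = 1.260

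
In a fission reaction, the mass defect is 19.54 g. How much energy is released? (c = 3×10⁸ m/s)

Convert mass defect: Δm = 19.54 g = 0.01954 kg
E = Δm·c² = 0.01954 × (3×10⁸)²
= 0.01954 × 9×10¹⁶ = 1.759×10¹⁵ J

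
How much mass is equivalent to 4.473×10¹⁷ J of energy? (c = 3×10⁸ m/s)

From E = mc², we get m = E/c²
c² = (3×10⁸)² = 9×10¹⁶ m²/s²
m = 4.473×10¹⁷ / 9×10¹⁶ = 4.970 kg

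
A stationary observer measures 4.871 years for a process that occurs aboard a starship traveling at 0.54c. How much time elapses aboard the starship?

Dilated time Δt = 4.871 years
γ = 1/√(1 - 0.54²) = 1.188
Δt₀ = Δt/γ = 4.871/1.188 = 4.100 years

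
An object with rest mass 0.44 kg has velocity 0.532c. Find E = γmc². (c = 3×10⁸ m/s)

γ = 1/√(1 - 0.532²) = 1.181
mc² = 0.44 × (3×10⁸)² = 3.960×10¹⁶ J
E = γmc² = 1.181 × 3.960×10¹⁶ = 4.677×10¹⁶ J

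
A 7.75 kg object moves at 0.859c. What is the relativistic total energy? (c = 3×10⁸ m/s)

γ = 1/√(1 - 0.859²) = 1.953
mc² = 7.75 × (3×10⁸)² = 6.975×10¹⁷ J
E = γmc² = 1.953 × 6.975×10¹⁷ = 1.362×10¹⁸ J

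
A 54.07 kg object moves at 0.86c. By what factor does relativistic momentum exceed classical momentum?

p_rel = γmv, p_class = mv
Ratio = γ = 1/√(1 - 0.86²) = 1.960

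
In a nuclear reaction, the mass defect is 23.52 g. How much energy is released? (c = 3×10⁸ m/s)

Convert mass defect: Δm = 23.52 g = 0.02352 kg
E = Δm·c² = 0.02352 × (3×10⁸)²
= 0.02352 × 9×10¹⁶ = 2.117×10¹⁵ J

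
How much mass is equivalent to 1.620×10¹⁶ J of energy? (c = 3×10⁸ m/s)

From E = mc², we get m = E/c²
c² = (3×10⁸)² = 9×10¹⁶ m²/s²
m = 1.620×10¹⁶ / 9×10¹⁶ = 0.1800 kg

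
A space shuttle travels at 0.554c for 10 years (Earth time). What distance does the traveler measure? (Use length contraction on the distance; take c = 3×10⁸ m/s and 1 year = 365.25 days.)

Earth distance: d = v × t = 0.554c × 10 yr = 5.2449×10¹⁶ m
γ = 1.2012
d' = d/γ = 5.2449×10¹⁶/1.2012 = 4.366×10¹⁶ m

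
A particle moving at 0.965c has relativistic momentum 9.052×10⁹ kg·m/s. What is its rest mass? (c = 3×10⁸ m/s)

γ = 1/√(1 - 0.965²) = 3.813
v = 0.965 × 3×10⁸ = 2.895×10⁸ m/s
m = p/(γv) = 9.052×10⁹/(3.813 × 2.895×10⁸) = 8.200 kg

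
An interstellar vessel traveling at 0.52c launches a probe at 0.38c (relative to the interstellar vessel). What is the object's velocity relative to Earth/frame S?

u = (u' + v)/(1 + u'v/c²)
Numerator: 0.38 + 0.52 = 0.9
Denominator: 1 + 0.1976 = 1.1976
u = 0.9/1.1976 = 0.7515c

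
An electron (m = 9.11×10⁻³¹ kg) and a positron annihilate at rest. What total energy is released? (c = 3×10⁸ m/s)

Both particles have the same rest mass, so total mass = 2m
E = 2m·c² = 2 × 9.11×10⁻³¹ × (3×10⁸)²
= 2 × 9.11×10⁻³¹ × 9×10¹⁶
= 1.640×10⁻¹³ J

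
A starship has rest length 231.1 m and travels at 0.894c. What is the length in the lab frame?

Proper length L₀ = 231.1 m
γ = 1/√(1 - 0.894²) = 2.232
L = L₀/γ = 231.1/2.232 = 103.5 m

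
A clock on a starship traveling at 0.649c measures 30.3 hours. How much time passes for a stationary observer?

Proper time Δt₀ = 30.3 hours
γ = 1/√(1 - 0.649²) = 1.3144
Δt = γΔt₀ = 1.3144 × 30.3 = 39.83 hours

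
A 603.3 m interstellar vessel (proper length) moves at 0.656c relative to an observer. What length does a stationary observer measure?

Proper length L₀ = 603.3 m
γ = 1/√(1 - 0.656²) = 1.325
L = L₀/γ = 603.3/1.325 = 455.3 m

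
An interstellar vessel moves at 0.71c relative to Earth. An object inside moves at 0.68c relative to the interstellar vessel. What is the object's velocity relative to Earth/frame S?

u = (u' + v)/(1 + u'v/c²)
Numerator: 0.68 + 0.71 = 1.39
Denominator: 1 + 0.4828 = 1.4828
u = 1.39/1.4828 = 0.9374c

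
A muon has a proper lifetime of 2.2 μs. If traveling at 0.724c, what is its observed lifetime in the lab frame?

Proper lifetime τ₀ = 2.2 μs
γ = 1/√(1 - 0.724²) = 1.4497
τ = γτ₀ = 1.4497 × 2.2 μs = 3.189 μs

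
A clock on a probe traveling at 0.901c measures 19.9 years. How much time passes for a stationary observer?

Proper time Δt₀ = 19.9 years
γ = 1/√(1 - 0.901²) = 2.305
Δt = γΔt₀ = 2.305 × 19.9 = 45.87 years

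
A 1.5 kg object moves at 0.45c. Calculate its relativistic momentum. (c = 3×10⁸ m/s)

γ = 1/√(1 - 0.45²) = 1.120
v = 0.45 × 3×10⁸ = 1.350×10⁸ m/s
p = γmv = 1.120 × 1.5 × 1.350×10⁸ = 2.268×10⁸ kg·m/s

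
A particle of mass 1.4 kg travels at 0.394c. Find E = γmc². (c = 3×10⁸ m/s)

γ = 1/√(1 - 0.394²) = 1.088
mc² = 1.4 × (3×10⁸)² = 1.260×10¹⁷ J
E = γmc² = 1.088 × 1.260×10¹⁷ = 1.371×10¹⁷ J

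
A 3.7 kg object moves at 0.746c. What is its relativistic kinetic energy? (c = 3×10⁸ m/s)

γ = 1/√(1 - 0.746²) = 1.5016
γ - 1 = 0.5016
KE = (γ-1)mc² = 0.5016 × 3.7 × (3×10⁸)² = 1.670×10¹⁷ J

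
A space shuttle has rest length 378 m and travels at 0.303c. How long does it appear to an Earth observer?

Proper length L₀ = 378 m
γ = 1/√(1 - 0.303²) = 1.0493
L = L₀/γ = 378/1.0493 = 360.2 m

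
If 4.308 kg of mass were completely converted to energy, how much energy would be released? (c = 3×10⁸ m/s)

Using E = mc²:
c² = (3×10⁸)² = 9×10¹⁶ m²/s²
E = 4.308 × 9×10¹⁶ = 3.877×10¹⁷ J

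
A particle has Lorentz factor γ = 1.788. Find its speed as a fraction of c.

From γ = 1/√(1 - v²/c²):
1/γ² = 1/1.788² = 0.3128
v²/c² = 1 - 0.3128 = 0.6872
v/c = √(0.6872) = 0.8290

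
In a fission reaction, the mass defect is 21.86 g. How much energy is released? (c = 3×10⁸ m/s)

Convert mass defect: Δm = 21.86 g = 0.02186 kg
E = Δm·c² = 0.02186 × (3×10⁸)²
= 0.02186 × 9×10¹⁶ = 1.967×10¹⁵ J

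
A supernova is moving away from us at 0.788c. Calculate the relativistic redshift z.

β = 0.788
(1+β)/(1-β) = 1.788/0.212 = 8.434
√(8.434) = 2.904
z = 2.904 - 1 = 1.904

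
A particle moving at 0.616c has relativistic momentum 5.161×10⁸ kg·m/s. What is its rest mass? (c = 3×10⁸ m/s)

γ = 1/√(1 - 0.616²) = 1.2694
v = 0.616 × 3×10⁸ = 1.848×10⁸ m/s
m = p/(γv) = 5.161×10⁸/(1.2694 × 1.848×10⁸) = 2.200 kg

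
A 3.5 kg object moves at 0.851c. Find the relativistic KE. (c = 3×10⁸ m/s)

γ = 1/√(1 - 0.851²) = 1.9042
γ - 1 = 0.9042
KE = (γ-1)mc² = 0.9042 × 3.5 × (3×10⁸)² = 2.848×10¹⁷ J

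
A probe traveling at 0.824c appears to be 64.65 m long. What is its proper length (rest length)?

Contracted length L = 64.65 m
γ = 1/√(1 - 0.824²) = 1.765
L₀ = γL = 1.765 × 64.65 = 114.1 m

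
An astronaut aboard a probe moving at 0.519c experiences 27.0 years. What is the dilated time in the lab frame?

Proper time Δt₀ = 27.0 years
γ = 1/√(1 - 0.519²) = 1.170
Δt = γΔt₀ = 1.170 × 27.0 = 31.59 years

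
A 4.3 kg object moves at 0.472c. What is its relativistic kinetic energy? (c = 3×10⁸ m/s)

γ = 1/√(1 - 0.472²) = 1.134303
γ - 1 = 0.134303
KE = (γ-1)mc² = 0.134303 × 4.3 × (3×10⁸)² = 5.198×10¹⁶ J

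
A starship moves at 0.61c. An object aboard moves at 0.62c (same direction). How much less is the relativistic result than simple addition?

Classical: u' + v = 0.62 + 0.61 = 1.23c
Relativistic: u = (0.62 + 0.61)/(1 + 0.3782) = 1.23/1.3782 = 0.8925c
Difference: 1.23 - 0.8925 = 0.3375c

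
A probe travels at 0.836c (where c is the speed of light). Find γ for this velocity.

v/c = 0.836, so (v/c)² = 0.698896
1 - (v/c)² = 0.301104
γ = 1/√(0.301104) = 1.822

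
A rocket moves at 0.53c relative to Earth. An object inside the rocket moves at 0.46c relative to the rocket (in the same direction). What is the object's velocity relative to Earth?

u = (u' + v)/(1 + u'v/c²)
Numerator: 0.46 + 0.53 = 0.99
Denominator: 1 + 0.2438 = 1.2438
u = 0.99/1.2438 = 0.7959c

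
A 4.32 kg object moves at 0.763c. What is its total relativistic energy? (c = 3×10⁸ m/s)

γ = 1/√(1 - 0.763²) = 1.547
mc² = 4.32 × (3×10⁸)² = 3.888×10¹⁷ J
E = γmc² = 1.547 × 3.888×10¹⁷ = 6.015×10¹⁷ J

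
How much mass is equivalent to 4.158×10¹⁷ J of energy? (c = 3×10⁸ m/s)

From E = mc², we get m = E/c²
c² = (3×10⁸)² = 9×10¹⁶ m²/s²
m = 4.158×10¹⁷ / 9×10¹⁶ = 4.620 kg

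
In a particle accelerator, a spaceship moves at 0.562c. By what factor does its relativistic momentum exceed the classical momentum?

p_rel = γmv, p_class = mv
Ratio = γ = 1/√(1 - 0.562²)
= 1/√(0.684156) = 1.209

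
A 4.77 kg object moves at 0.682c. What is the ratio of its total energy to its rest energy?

E = γmc², E₀ = mc²
E/E₀ = γ = 1/√(1 - 0.682²) = 1.367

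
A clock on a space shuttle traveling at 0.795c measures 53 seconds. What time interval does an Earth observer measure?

Proper time Δt₀ = 53 seconds
γ = 1/√(1 - 0.795²) = 1.6485
Δt = γΔt₀ = 1.6485 × 53 = 87.37 seconds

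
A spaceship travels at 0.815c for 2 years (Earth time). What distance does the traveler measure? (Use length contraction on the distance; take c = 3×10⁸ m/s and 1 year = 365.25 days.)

Earth distance: d = v × t = 0.815c × 2 yr = 1.5432×10¹⁶ m
γ = 1.7257
d' = d/γ = 1.5432×10¹⁶/1.7257 = 8.942×10¹⁵ m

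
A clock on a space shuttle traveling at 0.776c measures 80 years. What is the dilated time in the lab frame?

Proper time Δt₀ = 80 years
γ = 1/√(1 - 0.776²) = 1.585
Δt = γΔt₀ = 1.585 × 80 = 126.8 years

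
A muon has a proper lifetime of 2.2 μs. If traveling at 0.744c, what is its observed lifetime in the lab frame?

Proper lifetime τ₀ = 2.2 μs
γ = 1/√(1 - 0.744²) = 1.497
τ = γτ₀ = 1.497 × 2.2 μs = 3.293 μs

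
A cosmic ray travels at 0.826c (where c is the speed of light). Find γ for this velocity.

v/c = 0.826, so (v/c)² = 0.682276
1 - (v/c)² = 0.317724
γ = 1/√(0.317724) = 1.774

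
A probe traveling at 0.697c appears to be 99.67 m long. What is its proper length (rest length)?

Contracted length L = 99.67 m
γ = 1/√(1 - 0.697²) = 1.395
L₀ = γL = 1.395 × 99.67 = 139.0 m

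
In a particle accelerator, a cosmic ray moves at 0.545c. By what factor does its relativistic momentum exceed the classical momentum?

p_rel = γmv, p_class = mv
Ratio = γ = 1/√(1 - 0.545²)
= 1/√(0.702975) = 1.193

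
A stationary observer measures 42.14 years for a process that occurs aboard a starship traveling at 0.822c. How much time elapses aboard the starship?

Dilated time Δt = 42.14 years
γ = 1/√(1 - 0.822²) = 1.756
Δt₀ = Δt/γ = 42.14/1.756 = 24.00 years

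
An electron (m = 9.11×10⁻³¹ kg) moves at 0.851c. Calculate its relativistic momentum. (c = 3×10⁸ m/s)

γ = 1/√(1 - 0.851²) = 1.9042
v = 0.851 × 3×10⁸ = 2.553×10⁸ m/s
p = γmv = 1.9042 × 9.11×10⁻³¹ × 2.553×10⁸ = 4.429×10⁻²² kg·m/s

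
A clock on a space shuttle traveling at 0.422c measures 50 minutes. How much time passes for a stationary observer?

Proper time Δt₀ = 50 minutes
γ = 1/√(1 - 0.422²) = 1.103
Δt = γΔt₀ = 1.103 × 50 = 55.15 minutes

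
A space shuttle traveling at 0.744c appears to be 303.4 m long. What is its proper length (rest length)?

Contracted length L = 303.4 m
γ = 1/√(1 - 0.744²) = 1.4966
L₀ = γL = 1.4966 × 303.4 = 454.1 m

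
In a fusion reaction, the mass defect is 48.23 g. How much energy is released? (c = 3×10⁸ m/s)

Convert mass defect: Δm = 48.23 g = 0.04823 kg
E = Δm·c² = 0.04823 × (3×10⁸)²
= 0.04823 × 9×10¹⁶ = 4.341×10¹⁵ J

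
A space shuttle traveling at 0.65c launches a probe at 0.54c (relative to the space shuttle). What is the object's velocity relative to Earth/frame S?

u = (u' + v)/(1 + u'v/c²)
Numerator: 0.54 + 0.65 = 1.19
Denominator: 1 + 0.351 = 1.351
u = 1.19/1.351 = 0.8808c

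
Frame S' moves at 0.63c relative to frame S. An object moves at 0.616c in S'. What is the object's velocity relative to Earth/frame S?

u = (u' + v)/(1 + u'v/c²)
Numerator: 0.616 + 0.63 = 1.246
Denominator: 1 + 0.38808 = 1.38808
u = 1.246/1.38808 = 0.8976c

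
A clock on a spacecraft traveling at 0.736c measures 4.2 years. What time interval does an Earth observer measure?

Proper time Δt₀ = 4.2 years
γ = 1/√(1 - 0.736²) = 1.4771
Δt = γΔt₀ = 1.4771 × 4.2 = 6.204 years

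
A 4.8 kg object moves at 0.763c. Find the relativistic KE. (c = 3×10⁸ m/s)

γ = 1/√(1 - 0.763²) = 1.547
γ - 1 = 0.5470
KE = (γ-1)mc² = 0.5470 × 4.8 × (3×10⁸)² = 2.363×10¹⁷ J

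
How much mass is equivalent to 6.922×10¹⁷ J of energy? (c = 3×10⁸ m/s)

From E = mc², we get m = E/c²
c² = (3×10⁸)² = 9×10¹⁶ m²/s²
m = 6.922×10¹⁷ / 9×10¹⁶ = 7.691 kg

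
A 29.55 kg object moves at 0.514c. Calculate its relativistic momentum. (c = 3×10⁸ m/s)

γ = 1/√(1 - 0.514²) = 1.1658
v = 0.514 × 3×10⁸ = 1.542×10⁸ m/s
p = γmv = 1.1658 × 29.55 × 1.542×10⁸ = 5.312×10⁹ kg·m/s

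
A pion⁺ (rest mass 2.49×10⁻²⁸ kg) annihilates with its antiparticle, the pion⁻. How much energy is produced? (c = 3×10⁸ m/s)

Both particles have the same rest mass, so total mass = 2m
E = 2m·c² = 2 × 2.49×10⁻²⁸ × (3×10⁸)²
= 2 × 2.49×10⁻²⁸ × 9×10¹⁶
= 4.482×10⁻¹¹ J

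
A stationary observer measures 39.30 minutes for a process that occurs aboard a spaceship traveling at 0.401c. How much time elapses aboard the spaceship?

Dilated time Δt = 39.30 minutes
γ = 1/√(1 - 0.401²) = 1.0916
Δt₀ = Δt/γ = 39.30/1.0916 = 36.00 minutes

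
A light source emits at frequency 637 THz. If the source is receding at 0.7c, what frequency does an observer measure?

β = v/c = 0.7
(1-β)/(1+β) = 0.3/1.7 = 0.1765
Doppler factor = √(0.1765) = 0.4201
f_obs = 637 × 0.4201 = 267.6 THz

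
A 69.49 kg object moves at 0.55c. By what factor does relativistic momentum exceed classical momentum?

p_rel = γmv, p_class = mv
Ratio = γ = 1/√(1 - 0.55²) = 1.197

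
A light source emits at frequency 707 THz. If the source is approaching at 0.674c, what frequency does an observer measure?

β = v/c = 0.674
(1+β)/(1-β) = 1.674/0.326 = 5.135
Doppler factor = √(5.135) = 2.266
f_obs = 707 × 2.266 = 1602 THz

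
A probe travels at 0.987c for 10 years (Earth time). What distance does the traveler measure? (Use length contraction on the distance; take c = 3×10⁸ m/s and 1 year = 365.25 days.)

Earth distance: d = v × t = 0.987c × 10 yr = 9.344×10¹⁶ m
γ = 6.222
d' = d/γ = 9.344×10¹⁶/6.222 = 1.502×10¹⁶ m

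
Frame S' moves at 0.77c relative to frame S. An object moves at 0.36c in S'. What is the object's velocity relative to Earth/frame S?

u = (u' + v)/(1 + u'v/c²)
Numerator: 0.36 + 0.77 = 1.13
Denominator: 1 + 0.2772 = 1.2772
u = 1.13/1.2772 = 0.8847c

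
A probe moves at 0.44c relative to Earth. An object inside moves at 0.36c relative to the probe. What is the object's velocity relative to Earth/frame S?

u = (u' + v)/(1 + u'v/c²)
Numerator: 0.36 + 0.44 = 0.8
Denominator: 1 + 0.1584 = 1.1584
u = 0.8/1.1584 = 0.6906c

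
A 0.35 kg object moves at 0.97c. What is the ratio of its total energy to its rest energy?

E = γmc², E₀ = mc²
E/E₀ = γ = 1/√(1 - 0.97²) = 4.113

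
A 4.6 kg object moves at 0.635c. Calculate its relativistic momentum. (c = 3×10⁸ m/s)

γ = 1/√(1 - 0.635²) = 1.294
v = 0.635 × 3×10⁸ = 1.905×10⁸ m/s
p = γmv = 1.294 × 4.6 × 1.905×10⁸ = 1.134×10⁹ kg·m/s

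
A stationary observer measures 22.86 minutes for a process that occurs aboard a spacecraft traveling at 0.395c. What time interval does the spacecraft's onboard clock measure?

Dilated time Δt = 22.86 minutes
γ = 1/√(1 - 0.395²) = 1.0885
Δt₀ = Δt/γ = 22.86/1.0885 = 21.00 minutes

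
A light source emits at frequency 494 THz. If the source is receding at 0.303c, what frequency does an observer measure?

β = v/c = 0.303
(1-β)/(1+β) = 0.697/1.303 = 0.5349
Doppler factor = √(0.5349) = 0.7314
f_obs = 494 × 0.7314 = 361.3 THz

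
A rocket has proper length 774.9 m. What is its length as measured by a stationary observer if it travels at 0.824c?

Proper length L₀ = 774.9 m
γ = 1/√(1 - 0.824²) = 1.7649
L = L₀/γ = 774.9/1.7649 = 439.1 m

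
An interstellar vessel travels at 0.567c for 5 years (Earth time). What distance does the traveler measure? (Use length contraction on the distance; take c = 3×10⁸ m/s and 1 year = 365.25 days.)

Earth distance: d = v × t = 0.567c × 5 yr = 2.684×10¹⁶ m
γ = 1.214
d' = d/γ = 2.684×10¹⁶/1.214 = 2.211×10¹⁶ m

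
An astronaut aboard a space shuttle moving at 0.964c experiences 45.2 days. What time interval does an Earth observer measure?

Proper time Δt₀ = 45.2 days
γ = 1/√(1 - 0.964²) = 3.761
Δt = γΔt₀ = 3.761 × 45.2 = 170.0 days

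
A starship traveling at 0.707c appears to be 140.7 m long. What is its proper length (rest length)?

Contracted length L = 140.7 m
γ = 1/√(1 - 0.707²) = 1.414
L₀ = γL = 1.414 × 140.7 = 198.9 m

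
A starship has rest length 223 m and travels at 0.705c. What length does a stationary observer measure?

Proper length L₀ = 223 m
γ = 1/√(1 - 0.705²) = 1.410
L = L₀/γ = 223/1.410 = 158.2 m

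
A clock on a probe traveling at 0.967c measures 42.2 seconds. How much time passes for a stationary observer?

Proper time Δt₀ = 42.2 seconds
γ = 1/√(1 - 0.967²) = 3.925
Δt = γΔt₀ = 3.925 × 42.2 = 165.6 seconds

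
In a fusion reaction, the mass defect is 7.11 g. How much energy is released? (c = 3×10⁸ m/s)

Convert mass defect: Δm = 7.11 g = 0.00711 kg
E = Δm·c² = 0.00711 × (3×10⁸)²
= 0.00711 × 9×10¹⁶ = 6.399×10¹⁴ J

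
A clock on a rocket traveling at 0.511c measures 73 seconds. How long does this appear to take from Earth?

Proper time Δt₀ = 73 seconds
γ = 1/√(1 - 0.511²) = 1.1634
Δt = γΔt₀ = 1.1634 × 73 = 84.93 seconds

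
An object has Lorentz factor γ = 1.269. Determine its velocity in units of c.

From γ = 1/√(1 - v²/c²):
1/γ² = 1/1.269² = 0.6210
v²/c² = 1 - 0.6210 = 0.3790
v/c = √(0.3790) = 0.6156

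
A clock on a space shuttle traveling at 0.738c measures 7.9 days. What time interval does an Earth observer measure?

Proper time Δt₀ = 7.9 days
γ = 1/√(1 - 0.738²) = 1.482
Δt = γΔt₀ = 1.482 × 7.9 = 11.71 days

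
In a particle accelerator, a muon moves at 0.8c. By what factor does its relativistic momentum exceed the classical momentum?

p_rel = γmv, p_class = mv
Ratio = γ = 1/√(1 - 0.8²)
= 1/√(0.36) = 1.667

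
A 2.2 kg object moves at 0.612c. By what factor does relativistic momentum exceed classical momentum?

p_rel = γmv, p_class = mv
Ratio = γ = 1/√(1 - 0.612²) = 1.264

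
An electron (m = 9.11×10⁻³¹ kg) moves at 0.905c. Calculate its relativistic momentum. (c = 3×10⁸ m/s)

γ = 1/√(1 - 0.905²) = 2.3507
v = 0.905 × 3×10⁸ = 2.715×10⁸ m/s
p = γmv = 2.3507 × 9.11×10⁻³¹ × 2.715×10⁸ = 5.814×10⁻²² kg·m/s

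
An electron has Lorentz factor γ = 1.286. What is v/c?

From γ = 1/√(1 - v²/c²):
1/γ² = 1/1.286² = 0.60467
v²/c² = 1 - 0.60467 = 0.39533
v/c = √(0.39533) = 0.6288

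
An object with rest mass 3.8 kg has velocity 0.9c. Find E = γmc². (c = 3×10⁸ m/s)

γ = 1/√(1 - 0.9²) = 2.2942
mc² = 3.8 × (3×10⁸)² = 3.420×10¹⁷ J
E = γmc² = 2.2942 × 3.420×10¹⁷ = 7.846×10¹⁷ J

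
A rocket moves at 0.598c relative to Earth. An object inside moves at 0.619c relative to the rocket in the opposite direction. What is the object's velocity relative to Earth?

Object's velocity in rocket frame is u' = -0.619c
u = (u' + v)/(1 + u'v/c²) = (v - 0.619)/(1 - 0.619·v/c²)
Numerator: 0.598 - 0.619 = -0.021
Denominator: 1 - 0.370162 = 0.629838
u = -0.021/0.629838 = -0.03334c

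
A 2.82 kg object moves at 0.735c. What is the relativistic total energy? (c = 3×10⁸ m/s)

γ = 1/√(1 - 0.735²) = 1.4748
mc² = 2.82 × (3×10⁸)² = 2.538×10¹⁷ J
E = γmc² = 1.4748 × 2.538×10¹⁷ = 3.743×10¹⁷ J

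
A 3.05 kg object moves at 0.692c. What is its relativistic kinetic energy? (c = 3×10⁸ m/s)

γ = 1/√(1 - 0.692²) = 1.3852
γ - 1 = 0.3852
KE = (γ-1)mc² = 0.3852 × 3.05 × (3×10⁸)² = 1.057×10¹⁷ J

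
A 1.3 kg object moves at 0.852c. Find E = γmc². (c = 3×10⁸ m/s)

γ = 1/√(1 - 0.852²) = 1.910
mc² = 1.3 × (3×10⁸)² = 1.170×10¹⁷ J
E = γmc² = 1.910 × 1.170×10¹⁷ = 2.235×10¹⁷ J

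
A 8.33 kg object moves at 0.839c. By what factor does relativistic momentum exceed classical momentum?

p_rel = γmv, p_class = mv
Ratio = γ = 1/√(1 - 0.839²) = 1.838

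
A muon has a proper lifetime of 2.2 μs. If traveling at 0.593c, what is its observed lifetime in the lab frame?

Proper lifetime τ₀ = 2.2 μs
γ = 1/√(1 - 0.593²) = 1.242
τ = γτ₀ = 1.242 × 2.2 μs = 2.732 μs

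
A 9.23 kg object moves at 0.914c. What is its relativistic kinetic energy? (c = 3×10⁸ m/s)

γ = 1/√(1 - 0.914²) = 2.465
γ - 1 = 1.465
KE = (γ-1)mc² = 1.465 × 9.23 × (3×10⁸)² = 1.217×10¹⁸ J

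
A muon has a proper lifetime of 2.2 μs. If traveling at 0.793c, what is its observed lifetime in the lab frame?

Proper lifetime τ₀ = 2.2 μs
γ = 1/√(1 - 0.793²) = 1.6414
τ = γτ₀ = 1.6414 × 2.2 μs = 3.611 μs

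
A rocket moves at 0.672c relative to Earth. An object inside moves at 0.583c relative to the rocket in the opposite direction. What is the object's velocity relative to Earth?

Object's velocity in rocket frame is u' = -0.583c
u = (u' + v)/(1 + u'v/c²) = (v - 0.583)/(1 - 0.583·v/c²)
Numerator: 0.672 - 0.583 = 0.089
Denominator: 1 - 0.391776 = 0.608224
u = 0.089/0.608224 = 0.1463c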